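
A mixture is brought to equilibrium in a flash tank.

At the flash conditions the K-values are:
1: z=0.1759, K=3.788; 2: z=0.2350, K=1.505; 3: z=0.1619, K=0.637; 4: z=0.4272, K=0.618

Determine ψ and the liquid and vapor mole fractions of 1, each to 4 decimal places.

Rachford–Rice: g(ψ) = Σ zᵢ(Kᵢ−1)/(1+ψ(Kᵢ−1)) = 0.
Check two-phase: ΣzᵢKᵢ = 1.3871 > 1 and Σzᵢ/Kᵢ = 1.1480 > 1, so g(0) = 0.3871 > 0 and g(1) = -0.1480 < 0.
Newton iteration, ψ⁰ = 0.5:
  ψ = 0.5000: g = 0.02608, g' = -0.4039 → ψ = 0.5646
  ψ = 0.5646: g = 0.00089, g' = -0.3777 → ψ = 0.5669
Converged at ψ = 0.5669.
Compositions from xᵢ = zᵢ/(1+ψ(Kᵢ−1)), yᵢ = Kᵢxᵢ:
  1: x = 0.0682, y = 0.2582
  2: x = 0.1827, y = 0.2750
  3: x = 0.2039, y = 0.1299
  4: x = 0.5453, y = 0.3370

ψ = 0.5669, x_1 = 0.0682, y_1 = 0.2582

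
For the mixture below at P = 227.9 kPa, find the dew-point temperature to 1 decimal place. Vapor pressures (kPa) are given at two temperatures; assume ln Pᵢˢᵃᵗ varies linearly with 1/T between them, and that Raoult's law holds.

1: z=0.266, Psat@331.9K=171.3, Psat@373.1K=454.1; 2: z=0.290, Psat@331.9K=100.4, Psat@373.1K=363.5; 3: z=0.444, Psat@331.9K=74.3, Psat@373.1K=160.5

Dew-point temperature: Σzᵢ·P/Pᵢˢᵃᵗ(T) = 1. Interpolate ln Pᵢˢᵃᵗ = aᵢ + bᵢ/T.
  T = 331.9 K: ΣzᵢP/Pᵢˢᵃᵗ = 2.3740
  T = 373.1 K: ΣzᵢP/Pᵢˢᵃᵗ = 0.9458
  T = 352.5 K: ΣzᵢP/Pᵢˢᵃᵗ = 1.4504
  T = 362.8 K: ΣzᵢP/Pᵢˢᵃᵗ = 1.1628
  T = 368.0 K: ΣzᵢP/Pᵢˢᵃᵗ = 1.0458
  T = 370.6 K: ΣzᵢP/Pᵢˢᵃᵗ = 0.9931
Interpolating between 368.0 K and 370.6 K gives T ≈ 370.3 K.

T = 370.3 K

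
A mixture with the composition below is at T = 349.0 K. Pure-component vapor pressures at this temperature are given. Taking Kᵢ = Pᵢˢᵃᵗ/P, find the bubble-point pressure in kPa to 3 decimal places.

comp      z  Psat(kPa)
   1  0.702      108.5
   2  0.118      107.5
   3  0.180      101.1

Pbub = 107.050 kPa

At the bubble point ψ → 0, so ΣzᵢKᵢ = 1 with Kᵢ = Pᵢˢᵃᵗ/P ⇒ P = ΣzᵢPᵢˢᵃᵗ.
P = 0.702·108.5 + 0.118·107.5 + 0.180·101.1 = 107.050 kPa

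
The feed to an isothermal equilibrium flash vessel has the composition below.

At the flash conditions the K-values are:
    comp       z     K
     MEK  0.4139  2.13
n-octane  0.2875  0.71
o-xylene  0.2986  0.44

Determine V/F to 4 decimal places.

V/F = 0.4283

Material balance + equilibrium reduce to Σ zᵢ(Kᵢ−1)/(1+V/F(Kᵢ−1)) = 0.
g(0) = ΣzᵢKᵢ − 1 = 0.2171 and g(1) = 1 − Σzᵢ/Kᵢ = -0.2779, so a root lies in (0, 1).
Newton–Raphson from V/F = 0.59:
  V/F = 0.5900: g = -0.06969, g' = -0.4343 → V/F = 0.4295
  V/F = 0.4295: g = -0.00054, g' = -0.4334 → V/F = 0.4283
Converged at V/F = 0.4283.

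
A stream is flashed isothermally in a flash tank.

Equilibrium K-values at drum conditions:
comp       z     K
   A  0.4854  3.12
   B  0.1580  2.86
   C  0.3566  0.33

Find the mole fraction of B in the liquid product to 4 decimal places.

x_B = 0.0642

Material balance + equilibrium reduce to Σ zᵢ(Kᵢ−1)/(1+ψ(Kᵢ−1)) = 0.
Feasibility: ΣzᵢKᵢ = 2.0840, Σzᵢ/Kᵢ = 1.2914 — both > 1, two phases present.
Newton iteration, ψ⁰ = 0.5:
  ψ = 0.5000: g = 0.29253, g' = -1.0228 → ψ = 0.7860
  ψ = 0.7860: g = 0.00060, g' = -1.1114 → ψ = 0.7865
Converged at ψ = 0.7865.
Compositions from xᵢ = zᵢ/(1+ψ(Kᵢ−1)), yᵢ = Kᵢxᵢ:
  A: x = 0.1820, y = 0.5677
  B: x = 0.0642, y = 0.1835
  C: x = 0.7539, y = 0.2488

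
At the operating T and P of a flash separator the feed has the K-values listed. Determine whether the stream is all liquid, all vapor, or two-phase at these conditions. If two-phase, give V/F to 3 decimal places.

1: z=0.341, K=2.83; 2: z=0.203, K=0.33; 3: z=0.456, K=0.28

two-phase, V/F = 0.124

ΣzᵢKᵢ = 1.160; Σzᵢ/Kᵢ = 2.364.
Both exceed 1, so a two-phase solution exists.
Newton–Raphson from ψ = 0.5:
  ψ = 0.500: g = -0.3917, g' = -1.095 → ψ = 0.142
  ψ = 0.142: g = -0.0209, g' = -1.124 → ψ = 0.124
Converged at ψ = 0.124.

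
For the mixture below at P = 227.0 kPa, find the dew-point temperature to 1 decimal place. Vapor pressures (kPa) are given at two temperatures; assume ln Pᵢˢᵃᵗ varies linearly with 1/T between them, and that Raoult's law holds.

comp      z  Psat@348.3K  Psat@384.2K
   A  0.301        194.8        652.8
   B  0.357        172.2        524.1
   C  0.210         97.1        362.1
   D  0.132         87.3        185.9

Dew-point temperature: Σzᵢ·P/Pᵢˢᵃᵗ(T) = 1. Interpolate ln Pᵢˢᵃᵗ = aᵢ + bᵢ/T.
  T = 348.3 K: ΣzᵢP/Pᵢˢᵃᵗ = 1.6555
  T = 384.2 K: ΣzᵢP/Pᵢˢᵃᵗ = 0.5521
  T = 366.2 K: ΣzᵢP/Pᵢˢᵃᵗ = 0.9270
  T = 357.2 K: ΣzᵢP/Pᵢˢᵃᵗ = 1.2300
  T = 361.7 K: ΣzᵢP/Pᵢˢᵃᵗ = 1.0655
  T = 363.9 K: ΣzᵢP/Pᵢˢᵃᵗ = 0.9949
Interpolating between 361.7 K and 363.9 K gives T ≈ 363.7 K.

T = 363.7 K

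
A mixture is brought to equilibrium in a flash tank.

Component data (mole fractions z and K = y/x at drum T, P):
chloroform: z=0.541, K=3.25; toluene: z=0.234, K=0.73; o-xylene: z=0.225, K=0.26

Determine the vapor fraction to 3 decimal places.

Newton–Raphson from ψ = 0.58:
  ψ = 0.580: g = 0.1615, g' = -0.918 → ψ = 0.756
  ψ = 0.756: g = -0.0066, g' = -1.037 → ψ = 0.750
Converged at ψ = 0.750.

ψ = 0.750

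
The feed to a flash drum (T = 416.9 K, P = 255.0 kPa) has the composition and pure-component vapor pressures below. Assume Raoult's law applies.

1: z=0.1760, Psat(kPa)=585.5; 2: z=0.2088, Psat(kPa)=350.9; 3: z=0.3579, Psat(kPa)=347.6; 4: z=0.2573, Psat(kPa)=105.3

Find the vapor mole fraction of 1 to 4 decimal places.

y_1 = 0.2020

Raoult's law: Kᵢ = Pᵢˢᵃᵗ/P = Pᵢˢᵃᵗ/255.0.
  K_1 = 585.5/255.0 = 2.296078, K_2 = 350.9/255.0 = 1.376078, K_3 = 347.6/255.0 = 1.363137, K_4 = 105.3/255.0 = 0.412941
Material balance + equilibrium reduce to Σ zᵢ(Kᵢ−1)/(1+β(Kᵢ−1)) = 0.
Check two-phase: ΣzᵢKᵢ = 1.2856 > 1 and Σzᵢ/Kᵢ = 1.1140 > 1, so g(0) = 0.2856 > 0 and g(1) = -0.1140 < 0.
Newton iteration, β⁰ = 0.7:
  β = 0.7000: g = 0.02896, g' = -0.3853 → β = 0.7752
  β = 0.7752: g = -0.00118, g' = -0.4186 → β = 0.7723
Converged at β = 0.7723.
Compositions from xᵢ = zᵢ/(1+β(Kᵢ−1)), yᵢ = Kᵢxᵢ:
  1: x = 0.0880, y = 0.2020
  2: x = 0.1618, y = 0.2227
  3: x = 0.2795, y = 0.3810
  4: x = 0.4707, y = 0.1944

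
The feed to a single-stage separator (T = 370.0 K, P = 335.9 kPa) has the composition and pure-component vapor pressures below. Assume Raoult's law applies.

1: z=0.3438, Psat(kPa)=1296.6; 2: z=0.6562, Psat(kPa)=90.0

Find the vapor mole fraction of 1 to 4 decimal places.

Raoult's law: Kᵢ = Pᵢˢᵃᵗ/P = Pᵢˢᵃᵗ/335.9.
  K_1 = 1296.6/335.9 = 3.860077, K_2 = 90.0/335.9 = 0.267937
Binary case is linear: z₁(K₁−1)(1+V/F(K₂−1)) + z₂(K₂−1)(1+V/F(K₁−1)) = 0
⇒ V/F = [z₁(K₁−1)+z₂(K₂−1)] / [−(K₁−1)(K₂−1)] = 0.50291/2.09376 = 0.2402
Compositions from xᵢ = zᵢ/(1+V/F(Kᵢ−1)), yᵢ = Kᵢxᵢ:
  1: x = 0.2038, y = 0.7867
  2: x = 0.7962, y = 0.2133

y_1 = 0.7867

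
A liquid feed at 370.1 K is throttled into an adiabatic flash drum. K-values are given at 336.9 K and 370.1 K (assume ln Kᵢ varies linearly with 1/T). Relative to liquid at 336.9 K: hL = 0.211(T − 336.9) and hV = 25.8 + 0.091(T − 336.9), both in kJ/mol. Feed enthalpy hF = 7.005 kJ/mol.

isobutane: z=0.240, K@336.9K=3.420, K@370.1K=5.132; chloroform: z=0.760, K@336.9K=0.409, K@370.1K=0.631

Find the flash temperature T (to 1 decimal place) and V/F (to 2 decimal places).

Adiabatic flash: solve Rachford–Rice at each trial T, then check hF = ψ·hV(T) + (1−ψ)·hL(T).
  T = 336.9 K: K = (3.420, 0.409), RR gives ψ = 0.092, H_out = 2.375 kJ/mol
  T = 370.1 K: K = (5.132, 0.631), RR gives ψ = 0.466, H_out = 17.182 kJ/mol
  T = 353.5 K: K = (4.230, 0.513), RR gives ψ = 0.258, H_out = 9.638 kJ/mol
  T = 345.2 K: K = (3.813, 0.459), RR gives ψ = 0.174, H_out = 6.062 kJ/mol
  T = 349.4 K: K = (4.021, 0.486), RR gives ψ = 0.216, H_out = 7.875 kJ/mol
  T = 347.3 K: K = (3.916, 0.473), RR gives ψ = 0.195, H_out = 6.971 kJ/mol
Linear interpolation between T = 347.3 (H_out = 6.971) and T = 349.4 (H_out = 7.875) on hF = 7.005 gives T ≈ 347.4 K, at which ψ = 0.20.

T = 347.4 K, V/F = 0.20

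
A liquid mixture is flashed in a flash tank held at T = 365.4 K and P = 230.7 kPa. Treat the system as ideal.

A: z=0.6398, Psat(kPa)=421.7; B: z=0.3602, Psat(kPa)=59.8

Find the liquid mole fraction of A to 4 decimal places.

Raoult's law: Kᵢ = Pᵢˢᵃᵗ/P = Pᵢˢᵃᵗ/230.7.
  K_A = 421.7/230.7 = 1.827915, K_B = 59.8/230.7 = 0.259211
Material balance + equilibrium reduce to Σ zᵢ(Kᵢ−1)/(1+ψ(Kᵢ−1)) = 0.
Feasibility: ΣzᵢKᵢ = 1.2629, Σzᵢ/Kᵢ = 1.7396 — both > 1, two phases present.
Binary case is linear: z₁(K₁−1)(1+ψ(K₂−1)) + z₂(K₂−1)(1+ψ(K₁−1)) = 0
⇒ ψ = [z₁(K₁−1)+z₂(K₂−1)] / [−(K₁−1)(K₂−1)] = 0.26287/0.61331 = 0.4286
Compositions from xᵢ = zᵢ/(1+ψ(Kᵢ−1)), yᵢ = Kᵢxᵢ:
  A: x = 0.4722, y = 0.8632
  B: x = 0.5278, y = 0.1368

x_A = 0.4722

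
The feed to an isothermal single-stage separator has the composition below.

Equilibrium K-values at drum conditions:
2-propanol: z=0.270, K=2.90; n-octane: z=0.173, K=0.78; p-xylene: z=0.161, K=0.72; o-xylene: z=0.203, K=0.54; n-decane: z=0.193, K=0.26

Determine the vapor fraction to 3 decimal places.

ψ = 0.219

Rachford–Rice: g(ψ) = Σ zᵢ(Kᵢ−1)/(1+ψ(Kᵢ−1)) = 0.
g(0) = ΣzᵢKᵢ − 1 = 0.194 and g(1) = 1 − Σzᵢ/Kᵢ = -0.657, so a root lies in (0, 1).
Newton iteration, ψ⁰ = 0.57:
  ψ = 0.570: g = -0.2245, g' = -0.649 → ψ = 0.224
  ψ = 0.224: g = -0.0035, g' = -0.709 → ψ = 0.219
Converged at ψ = 0.219.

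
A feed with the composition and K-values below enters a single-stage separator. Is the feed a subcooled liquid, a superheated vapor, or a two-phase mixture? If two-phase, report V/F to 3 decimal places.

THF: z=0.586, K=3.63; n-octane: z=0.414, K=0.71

superheated vapor

ΣzᵢKᵢ = 2.421; Σzᵢ/Kᵢ = 0.745.
Since Σzᵢ/Kᵢ < 1 the mixture is above its dew point — single vapor phase.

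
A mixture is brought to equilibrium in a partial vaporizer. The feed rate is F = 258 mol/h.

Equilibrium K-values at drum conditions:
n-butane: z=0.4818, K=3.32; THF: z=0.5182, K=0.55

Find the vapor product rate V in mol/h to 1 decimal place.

V = 218.6 mol/h

Binary case is linear: z₁(K₁−1)(1+β(K₂−1)) + z₂(K₂−1)(1+β(K₁−1)) = 0
⇒ β = [z₁(K₁−1)+z₂(K₂−1)] / [−(K₁−1)(K₂−1)] = 0.88459/1.04400 = 0.8473
Then V = β·F = 0.8473·258 = 218.6 mol/h and L = F − V = 39.4 mol/h.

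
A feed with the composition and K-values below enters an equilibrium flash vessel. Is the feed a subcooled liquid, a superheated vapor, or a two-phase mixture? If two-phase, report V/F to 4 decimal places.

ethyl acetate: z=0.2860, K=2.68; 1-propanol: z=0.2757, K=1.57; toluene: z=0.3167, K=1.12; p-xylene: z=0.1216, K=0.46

superheated vapor

ΣzᵢKᵢ = 1.6100; Σzᵢ/Kᵢ = 0.8294.
Since Σzᵢ/Kᵢ < 1 the mixture is above its dew point — single vapor phase.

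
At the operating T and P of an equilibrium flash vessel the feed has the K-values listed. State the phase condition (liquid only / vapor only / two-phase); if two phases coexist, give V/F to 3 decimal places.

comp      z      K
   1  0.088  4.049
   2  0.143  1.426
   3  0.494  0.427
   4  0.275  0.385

ΣzᵢKᵢ = 0.877; Σzᵢ/Kᵢ = 1.993.
Since ΣzᵢKᵢ < 1 the mixture is below its bubble point — single liquid phase.

liquid only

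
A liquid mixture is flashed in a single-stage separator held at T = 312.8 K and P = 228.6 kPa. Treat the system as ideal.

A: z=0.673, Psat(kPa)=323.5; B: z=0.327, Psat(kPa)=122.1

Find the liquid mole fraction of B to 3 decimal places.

Raoult's law: Kᵢ = Pᵢˢᵃᵗ/P = Pᵢˢᵃᵗ/228.6.
  K_A = 323.5/228.6 = 1.41514, K_B = 122.1/228.6 = 0.53412
Rachford–Rice: g(V/F) = Σ zᵢ(Kᵢ−1)/(1+V/F(Kᵢ−1)) = 0.
g(0) = ΣzᵢKᵢ − 1 = 0.127 and g(1) = 1 − Σzᵢ/Kᵢ = -0.088, so a root lies in (0, 1).
Binary case is linear: z₁(K₁−1)(1+V/F(K₂−1)) + z₂(K₂−1)(1+V/F(K₁−1)) = 0
⇒ V/F = [z₁(K₁−1)+z₂(K₂−1)] / [−(K₁−1)(K₂−1)] = 0.1270/0.1934 = 0.657
Compositions from xᵢ = zᵢ/(1+V/F(Kᵢ−1)), yᵢ = Kᵢxᵢ:
  A: x = 0.529, y = 0.748
  B: x = 0.471, y = 0.252

x_B = 0.471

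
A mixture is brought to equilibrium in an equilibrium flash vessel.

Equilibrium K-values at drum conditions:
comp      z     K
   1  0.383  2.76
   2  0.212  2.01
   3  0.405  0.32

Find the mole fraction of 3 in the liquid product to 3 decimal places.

x_3 = 0.681

Material balance + equilibrium reduce to Σ zᵢ(Kᵢ−1)/(1+β(Kᵢ−1)) = 0.
Check two-phase: ΣzᵢKᵢ = 1.613 > 1 and Σzᵢ/Kᵢ = 1.510 > 1, so g(0) = 0.613 > 0 and g(1) = -0.510 < 0.
Iterate (Newton) starting at β = 0.5:
  β = 0.500: g = 0.0836, g' = -0.861 → β = 0.597
  β = 0.597: g = -0.0014, g' = -0.897 → β = 0.596
Converged at β = 0.596.
Compositions from xᵢ = zᵢ/(1+β(Kᵢ−1)), yᵢ = Kᵢxᵢ:
  1: x = 0.187, y = 0.516
  2: x = 0.132, y = 0.266
  3: x = 0.681, y = 0.218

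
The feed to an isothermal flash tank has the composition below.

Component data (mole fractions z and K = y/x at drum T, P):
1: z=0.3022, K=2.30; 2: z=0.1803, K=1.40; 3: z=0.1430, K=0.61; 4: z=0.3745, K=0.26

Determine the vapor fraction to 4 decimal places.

Material balance + equilibrium reduce to Σ zᵢ(Kᵢ−1)/(1+ψ(Kᵢ−1)) = 0.
g(0) = ΣzᵢKᵢ − 1 = 0.1321 and g(1) = 1 − Σzᵢ/Kᵢ = -0.9350, so a root lies in (0, 1).
Iterate (Newton) starting at ψ = 0.55:
  ψ = 0.5500: g = -0.25015, g' = -0.8115 → ψ = 0.2417
  ψ = 0.2417: g = -0.03439, g' = -0.6503 → ψ = 0.1888
  ψ = 0.1888: g = 0.00013, g' = -0.6566 → ψ = 0.1890
Converged at ψ = 0.1890.

ψ = 0.1890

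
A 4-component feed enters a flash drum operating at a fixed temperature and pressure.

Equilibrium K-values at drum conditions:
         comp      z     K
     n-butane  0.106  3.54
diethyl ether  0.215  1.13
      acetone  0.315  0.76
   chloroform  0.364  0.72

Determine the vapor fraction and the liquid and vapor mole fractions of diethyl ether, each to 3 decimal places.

Rachford–Rice: g(ψ) = Σ zᵢ(Kᵢ−1)/(1+ψ(Kᵢ−1)) = 0.
Check two-phase: ΣzᵢKᵢ = 1.120 > 1 and Σzᵢ/Kᵢ = 1.140 > 1, so g(0) = 0.120 > 0 and g(1) = -0.140 < 0.
Newton–Raphson from ψ = 0.34:
  ψ = 0.340: g = -0.0237, g' = -0.257 → ψ = 0.248
  ψ = 0.248: g = 0.0025, g' = -0.315 → ψ = 0.255
  ψ = 0.255: g = 0.0000, g' = -0.309 → ψ = 0.256
Converged at ψ = 0.256.
Compositions from xᵢ = zᵢ/(1+ψ(Kᵢ−1)), yᵢ = Kᵢxᵢ:
  n-butane: x = 0.064, y = 0.228
  diethyl ether: x = 0.208, y = 0.235
  acetone: x = 0.336, y = 0.255
  chloroform: x = 0.392, y = 0.282

ψ = 0.256, x_diethyl ether = 0.208, y_diethyl ether = 0.235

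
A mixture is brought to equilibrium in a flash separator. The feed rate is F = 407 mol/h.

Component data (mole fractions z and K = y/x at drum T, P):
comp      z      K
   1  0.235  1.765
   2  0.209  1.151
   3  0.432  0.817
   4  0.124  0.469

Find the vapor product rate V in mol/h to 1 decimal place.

Material balance + equilibrium reduce to Σ zᵢ(Kᵢ−1)/(1+V/F(Kᵢ−1)) = 0.
g(0) = ΣzᵢKᵢ − 1 = 0.066 and g(1) = 1 − Σzᵢ/Kᵢ = -0.108, so a root lies in (0, 1).
Iterate (Newton) starting at V/F = 0.59:
  V/F = 0.590: g = -0.0317, g' = -0.162 → V/F = 0.394
  V/F = 0.394: g = -0.0006, g' = -0.158 → V/F = 0.391
Converged at V/F = 0.391.
Then V = V/F·F = 0.3906·407 = 159.0 mol/h and L = F − V = 248.0 mol/h.

V = 159.0 mol/h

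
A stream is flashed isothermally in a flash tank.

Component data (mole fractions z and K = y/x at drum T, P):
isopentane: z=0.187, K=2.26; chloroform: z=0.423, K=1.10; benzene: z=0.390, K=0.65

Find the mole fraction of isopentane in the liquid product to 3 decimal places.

Rachford–Rice: g(ψ) = Σ zᵢ(Kᵢ−1)/(1+ψ(Kᵢ−1)) = 0.
Feasibility: ΣzᵢKᵢ = 1.141, Σzᵢ/Kᵢ = 1.067 — both > 1, two phases present.
Newton–Raphson from ψ = 0.5:
  ψ = 0.500: g = 0.0194, g' = -0.186 → ψ = 0.604
  ψ = 0.604: g = 0.0005, g' = -0.176 → ψ = 0.607
Converged at ψ = 0.607.
Compositions from xᵢ = zᵢ/(1+ψ(Kᵢ−1)), yᵢ = Kᵢxᵢ:
  isopentane: x = 0.106, y = 0.239
  chloroform: x = 0.399, y = 0.439
  benzene: x = 0.495, y = 0.322

x_isopentane = 0.106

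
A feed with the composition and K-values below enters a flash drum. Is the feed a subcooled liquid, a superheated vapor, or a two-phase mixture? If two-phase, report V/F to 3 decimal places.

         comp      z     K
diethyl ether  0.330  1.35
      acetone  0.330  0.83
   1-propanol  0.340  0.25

subcooled liquid

ΣzᵢKᵢ = 0.804; Σzᵢ/Kᵢ = 2.002.
Since ΣzᵢKᵢ < 1 the mixture is below its bubble point — single liquid phase.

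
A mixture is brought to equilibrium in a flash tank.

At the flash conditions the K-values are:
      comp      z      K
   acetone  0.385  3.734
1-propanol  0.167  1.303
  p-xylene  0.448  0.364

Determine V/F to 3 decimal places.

V/F = 0.578

Rachford–Rice: g(V/F) = Σ zᵢ(Kᵢ−1)/(1+V/F(Kᵢ−1)) = 0.
g(0) = ΣzᵢKᵢ − 1 = 0.818 and g(1) = 1 − Σzᵢ/Kᵢ = -0.462, so a root lies in (0, 1).
Newton–Raphson from V/F = 0.3:
  V/F = 0.300: g = 0.2726, g' = -1.158 → V/F = 0.535
  V/F = 0.535: g = 0.0388, g' = -0.902 → V/F = 0.578
Converged at V/F = 0.578.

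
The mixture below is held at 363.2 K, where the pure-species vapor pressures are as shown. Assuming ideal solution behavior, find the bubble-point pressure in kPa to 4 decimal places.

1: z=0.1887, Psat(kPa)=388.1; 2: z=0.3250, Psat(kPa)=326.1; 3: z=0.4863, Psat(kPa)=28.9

Pbub = 193.2710 kPa

At the bubble point ψ → 0, so ΣzᵢKᵢ = 1 with Kᵢ = Pᵢˢᵃᵗ/P ⇒ P = ΣzᵢPᵢˢᵃᵗ.
P = 0.1887·388.1 + 0.3250·326.1 + 0.4863·28.9 = 193.2710 kPa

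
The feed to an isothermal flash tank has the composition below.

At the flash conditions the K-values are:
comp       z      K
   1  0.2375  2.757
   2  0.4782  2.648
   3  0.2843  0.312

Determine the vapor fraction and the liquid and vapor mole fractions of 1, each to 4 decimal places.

ψ = 0.8714, x_1 = 0.0938, y_1 = 0.2587

Material balance + equilibrium reduce to Σ zᵢ(Kᵢ−1)/(1+ψ(Kᵢ−1)) = 0.
g(0) = ΣzᵢKᵢ − 1 = 1.0098 and g(1) = 1 − Σzᵢ/Kᵢ = -0.1780, so a root lies in (0, 1).
Iterate (Newton) starting at ψ = 0.45:
  ψ = 0.4500: g = 0.40222, g' = -0.9392 → ψ = 0.8783
  ψ = 0.8783: g = -0.00817, g' = -1.1895 → ψ = 0.8714
Converged at ψ = 0.8714.
Compositions from xᵢ = zᵢ/(1+ψ(Kᵢ−1)), yᵢ = Kᵢxᵢ:
  1: x = 0.0938, y = 0.2587
  2: x = 0.1963, y = 0.5198
  3: x = 0.7099, y = 0.2215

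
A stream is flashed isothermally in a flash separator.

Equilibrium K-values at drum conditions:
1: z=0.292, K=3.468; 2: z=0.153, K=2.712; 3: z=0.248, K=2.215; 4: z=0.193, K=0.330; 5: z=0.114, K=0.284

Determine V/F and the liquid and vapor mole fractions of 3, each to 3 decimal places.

Rachford–Rice: g(V/F) = Σ zᵢ(Kᵢ−1)/(1+V/F(Kᵢ−1)) = 0.
Feasibility: ΣzᵢKᵢ = 2.073, Σzᵢ/Kᵢ = 1.239 — both > 1, two phases present.
Newton iteration, V/F⁰ = 0.5:
  V/F = 0.500: g = 0.3296, g' = -0.966 → V/F = 0.841
  V/F = 0.841: g = -0.0109, g' = -1.177 → V/F = 0.832
Converged at V/F = 0.832.
Compositions from xᵢ = zᵢ/(1+V/F(Kᵢ−1)), yᵢ = Kᵢxᵢ:
  1: x = 0.096, y = 0.332
  2: x = 0.063, y = 0.171
  3: x = 0.123, y = 0.273
  4: x = 0.436, y = 0.144
  5: x = 0.282, y = 0.080

V/F = 0.832, x_3 = 0.123, y_3 = 0.273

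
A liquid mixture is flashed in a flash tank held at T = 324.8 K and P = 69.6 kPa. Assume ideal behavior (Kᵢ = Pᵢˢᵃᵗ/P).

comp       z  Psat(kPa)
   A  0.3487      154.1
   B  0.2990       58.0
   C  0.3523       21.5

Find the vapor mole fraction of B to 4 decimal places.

y_B = 0.2583

Raoult's law: Kᵢ = Pᵢˢᵃᵗ/P = Pᵢˢᵃᵗ/69.6.
  K_A = 154.1/69.6 = 2.214080, K_B = 58.0/69.6 = 0.833333, K_C = 21.5/69.6 = 0.308908
Material balance + equilibrium reduce to Σ zᵢ(Kᵢ−1)/(1+ψ(Kᵢ−1)) = 0.
Check two-phase: ΣzᵢKᵢ = 1.1300 > 1 and Σzᵢ/Kᵢ = 1.6568 > 1, so g(0) = 0.1300 > 0 and g(1) = -0.6568 < 0.
Newton–Raphson from ψ = 0.32:
  ψ = 0.3200: g = -0.06035, g' = -0.5532 → ψ = 0.2109
  ψ = 0.2109: g = 0.00038, g' = -0.5653 → ψ = 0.2116
Converged at ψ = 0.2116.
Compositions from xᵢ = zᵢ/(1+ψ(Kᵢ−1)), yᵢ = Kᵢxᵢ:
  A: x = 0.2774, y = 0.6143
  B: x = 0.3099, y = 0.2583
  C: x = 0.4126, y = 0.1275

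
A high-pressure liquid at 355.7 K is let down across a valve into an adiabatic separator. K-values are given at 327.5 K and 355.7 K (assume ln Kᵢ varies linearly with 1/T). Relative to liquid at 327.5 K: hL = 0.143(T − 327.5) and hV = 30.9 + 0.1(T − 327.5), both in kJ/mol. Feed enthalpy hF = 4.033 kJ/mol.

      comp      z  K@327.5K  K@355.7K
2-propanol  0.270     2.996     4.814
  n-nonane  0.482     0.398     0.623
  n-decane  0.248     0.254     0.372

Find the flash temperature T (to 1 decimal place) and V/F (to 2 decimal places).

Adiabatic flash: solve Rachford–Rice at each trial T, then check hF = ψ·hV(T) + (1−ψ)·hL(T).
  T = 327.5 K: K = (2.996, 0.398, 0.254), RR gives ψ = 0.049, H_out = 1.511 kJ/mol
  T = 355.7 K: K = (4.814, 0.623, 0.372), RR gives ψ = 0.384, H_out = 15.437 kJ/mol
  T = 341.6 K: K = (3.835, 0.503, 0.310), RR gives ψ = 0.220, H_out = 8.692 kJ/mol
  T = 334.6 K: K = (3.401, 0.449, 0.281), RR gives ψ = 0.139, H_out = 5.277 kJ/mol
  T = 331.1 K: K = (3.197, 0.423, 0.268), RR gives ψ = 0.096, H_out = 3.473 kJ/mol
  T = 332.9 K: K = (3.301, 0.436, 0.275), RR gives ψ = 0.119, H_out = 4.411 kJ/mol
Linear interpolation between T = 331.1 (H_out = 3.473) and T = 332.9 (H_out = 4.411) on hF = 4.033 gives T ≈ 332.2 K, at which ψ = 0.11.

T = 332.2 K, V/F = 0.11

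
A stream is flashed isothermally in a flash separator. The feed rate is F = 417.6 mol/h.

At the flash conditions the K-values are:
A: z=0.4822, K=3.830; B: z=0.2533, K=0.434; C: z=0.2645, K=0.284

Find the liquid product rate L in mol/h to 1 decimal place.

L = 183.0 mol/h

Iterate (Newton) starting at ψ = 0.42:
  ψ = 0.4200: g = 0.16461, g' = -1.2232 → ψ = 0.5546
  ψ = 0.5546: g = 0.00803, g' = -1.1303 → ψ = 0.5617
Converged at ψ = 0.5617.
Then V = ψ·F = 0.5617·417.6 = 234.6 mol/h and L = F − V = 183.0 mol/h.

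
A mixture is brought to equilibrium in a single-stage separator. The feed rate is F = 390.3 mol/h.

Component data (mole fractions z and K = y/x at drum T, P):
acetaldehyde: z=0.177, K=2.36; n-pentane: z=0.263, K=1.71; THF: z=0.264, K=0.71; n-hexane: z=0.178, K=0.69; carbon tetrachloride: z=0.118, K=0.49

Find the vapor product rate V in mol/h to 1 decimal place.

V = 256.5 mol/h

Rachford–Rice: g(β) = Σ zᵢ(Kᵢ−1)/(1+β(Kᵢ−1)) = 0.
Check two-phase: ΣzᵢKᵢ = 1.236 > 1 and Σzᵢ/Kᵢ = 1.099 > 1, so g(0) = 0.236 > 0 and g(1) = -0.099 < 0.
Newton iteration, β⁰ = 0.51:
  β = 0.510: g = 0.0425, g' = -0.296 → β = 0.653
  β = 0.653: g = 0.0011, g' = -0.283 → β = 0.657
Converged at β = 0.657.
Then V = β·F = 0.6573·390.3 = 256.5 mol/h and L = F − V = 133.8 mol/h.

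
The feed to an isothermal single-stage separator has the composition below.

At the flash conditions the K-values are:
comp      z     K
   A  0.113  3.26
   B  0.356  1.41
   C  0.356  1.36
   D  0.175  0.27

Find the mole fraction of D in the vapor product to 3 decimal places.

y_D = 0.112

Rachford–Rice: g(V/F) = Σ zᵢ(Kᵢ−1)/(1+V/F(Kᵢ−1)) = 0.
Check two-phase: ΣzᵢKᵢ = 1.402 > 1 and Σzᵢ/Kᵢ = 1.197 > 1, so g(0) = 0.402 > 0 and g(1) = -0.197 < 0.
Iterate (Newton) starting at V/F = 0.64:
  V/F = 0.640: g = 0.0844, g' = -0.493 → V/F = 0.811
  V/F = 0.811: g = -0.0144, g' = -0.694 → V/F = 0.790
Converged at V/F = 0.790.
Compositions from xᵢ = zᵢ/(1+V/F(Kᵢ−1)), yᵢ = Kᵢxᵢ:
  A: x = 0.041, y = 0.132
  B: x = 0.269, y = 0.379
  C: x = 0.277, y = 0.377
  D: x = 0.413, y = 0.112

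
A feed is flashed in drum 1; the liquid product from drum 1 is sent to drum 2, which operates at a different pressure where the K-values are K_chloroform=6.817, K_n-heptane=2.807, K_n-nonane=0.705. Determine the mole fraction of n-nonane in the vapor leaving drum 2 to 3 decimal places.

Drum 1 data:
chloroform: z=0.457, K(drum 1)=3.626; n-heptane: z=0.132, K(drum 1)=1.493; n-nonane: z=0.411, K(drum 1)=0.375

Drum 1:
Let ψ₁ = V/F and solve Σ zᵢ(Kᵢ−1)/(1+ψ₁(Kᵢ−1)) = 0.
g(0) = ΣzᵢKᵢ − 1 = 1.008 and g(1) = 1 − Σzᵢ/Kᵢ = -0.310, so a root lies in (0, 1).
Newton iteration, ψ₁⁰ = 0.5:
  ψ₁ = 0.500: g = 0.1974, g' = -0.949 → ψ₁ = 0.708
  ψ₁ = 0.708: g = 0.0073, g' = -0.920 → ψ₁ = 0.716
Converged at ψ₁ = 0.716.
Drum-1 compositions:
  chloroform: x = 0.159, y = 0.575
  n-heptane: x = 0.098, y = 0.146
  n-nonane: x = 0.744, y = 0.279
Drum-2 feed = drum-1 liquid: z₂ = (0.1587, 0.0976, 0.7437).
Drum 2:
Material balance + equilibrium reduce to Σ zᵢ(Kᵢ−1)/(1+ψ₂(Kᵢ−1)) = 0.
Feasibility: ΣzᵢKᵢ = 1.880, Σzᵢ/Kᵢ = 1.113 — both > 1, two phases present.
Newton iteration, ψ₂⁰ = 0.5:
  ψ₂ = 0.500: g = 0.0714, g' = -0.528 → ψ₂ = 0.635
  ψ₂ = 0.635: g = 0.0087, g' = -0.411 → ψ₂ = 0.656
  ψ₂ = 0.656: g = 0.0001, g' = -0.397 → ψ₂ = 0.657
Converged at ψ₂ = 0.657.
  chloroform: x = 0.033, y = 0.224
  n-heptane: x = 0.045, y = 0.125
  n-nonane: x = 0.922, y = 0.650

y_n-nonane (drum 2) = 0.650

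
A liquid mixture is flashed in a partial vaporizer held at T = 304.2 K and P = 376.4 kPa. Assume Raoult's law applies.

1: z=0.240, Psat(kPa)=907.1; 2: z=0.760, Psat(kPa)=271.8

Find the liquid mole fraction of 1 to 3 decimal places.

x_1 = 0.165

Raoult's law: Kᵢ = Pᵢˢᵃᵗ/P = Pᵢˢᵃᵗ/376.4.
  K_1 = 907.1/376.4 = 2.40994, K_2 = 271.8/376.4 = 0.72210
Material balance + equilibrium reduce to Σ zᵢ(Kᵢ−1)/(1+V/F(Kᵢ−1)) = 0.
g(0) = ΣzᵢKᵢ − 1 = 0.127 and g(1) = 1 − Σzᵢ/Kᵢ = -0.152, so a root lies in (0, 1).
Newton iteration, V/F⁰ = 0.43:
  V/F = 0.430: g = -0.0292, g' = -0.261 → V/F = 0.318
  V/F = 0.318: g = 0.0020, g' = -0.298 → V/F = 0.325
Converged at V/F = 0.325.
Compositions from xᵢ = zᵢ/(1+V/F(Kᵢ−1)), yᵢ = Kᵢxᵢ:
  1: x = 0.165, y = 0.397
  2: x = 0.835, y = 0.603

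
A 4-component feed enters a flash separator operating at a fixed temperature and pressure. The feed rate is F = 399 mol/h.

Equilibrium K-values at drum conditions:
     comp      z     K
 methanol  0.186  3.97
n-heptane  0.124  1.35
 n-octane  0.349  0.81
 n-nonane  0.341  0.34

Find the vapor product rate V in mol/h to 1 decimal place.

V = 109.0 mol/h

Rachford–Rice: g(ψ) = Σ zᵢ(Kᵢ−1)/(1+ψ(Kᵢ−1)) = 0.
g(0) = ΣzᵢKᵢ − 1 = 0.304 and g(1) = 1 − Σzᵢ/Kᵢ = -0.573, so a root lies in (0, 1).
Newton iteration, ψ⁰ = 0.5:
  ψ = 0.500: g = -0.1499, g' = -0.623 → ψ = 0.259
  ψ = 0.259: g = 0.0106, g' = -0.767 → ψ = 0.273
Converged at ψ = 0.273.
Then V = ψ·F = 0.2733·399 = 109.0 mol/h and L = F − V = 290.0 mol/h.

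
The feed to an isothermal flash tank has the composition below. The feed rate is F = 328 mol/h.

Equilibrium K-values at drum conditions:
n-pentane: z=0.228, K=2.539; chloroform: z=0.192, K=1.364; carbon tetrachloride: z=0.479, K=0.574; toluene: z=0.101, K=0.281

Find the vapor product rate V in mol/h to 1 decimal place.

V = 82.4 mol/h

Newton–Raphson from β = 0.58:
  β = 0.580: g = -0.1525, g' = -0.475 → β = 0.259
  β = 0.259: g = -0.0039, g' = -0.486 → β = 0.251
Converged at β = 0.251.
Then V = β·F = 0.2511·328 = 82.4 mol/h and L = F − V = 245.6 mol/h.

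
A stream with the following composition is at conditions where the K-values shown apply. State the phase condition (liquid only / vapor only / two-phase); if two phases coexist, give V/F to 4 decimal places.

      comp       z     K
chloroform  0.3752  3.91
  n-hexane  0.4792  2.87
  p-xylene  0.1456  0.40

vapor only

ΣzᵢKᵢ = 2.9006; Σzᵢ/Kᵢ = 0.6269.
Since Σzᵢ/Kᵢ < 1 the mixture is above its dew point — single vapor phase.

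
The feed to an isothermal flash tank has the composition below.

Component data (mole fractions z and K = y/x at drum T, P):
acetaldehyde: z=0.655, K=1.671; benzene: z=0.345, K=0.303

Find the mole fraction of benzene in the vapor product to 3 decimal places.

Newton–Raphson from β = 0.5:
  β = 0.500: g = -0.0400, g' = -0.560 → β = 0.429
  β = 0.429: g = -0.0016, g' = -0.519 → β = 0.426
Converged at β = 0.426.
Compositions from xᵢ = zᵢ/(1+β(Kᵢ−1)), yᵢ = Kᵢxᵢ:
  acetaldehyde: x = 0.510, y = 0.851
  benzene: x = 0.490, y = 0.149

y_benzene = 0.149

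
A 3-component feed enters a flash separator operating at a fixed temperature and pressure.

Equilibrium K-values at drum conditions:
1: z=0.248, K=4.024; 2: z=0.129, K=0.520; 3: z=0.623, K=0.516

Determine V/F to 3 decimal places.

Rachford–Rice: g(V/F) = Σ zᵢ(Kᵢ−1)/(1+V/F(Kᵢ−1)) = 0.
Feasibility: ΣzᵢKᵢ = 1.387, Σzᵢ/Kᵢ = 1.517 — both > 1, two phases present.
Newton–Raphson from V/F = 0.5:
  V/F = 0.500: g = -0.1807, g' = -0.665 → V/F = 0.228
  V/F = 0.228: g = 0.0353, g' = -1.016 → V/F = 0.263
  V/F = 0.263: g = 0.0015, g' = -0.934 → V/F = 0.264
Converged at V/F = 0.264.

V/F = 0.264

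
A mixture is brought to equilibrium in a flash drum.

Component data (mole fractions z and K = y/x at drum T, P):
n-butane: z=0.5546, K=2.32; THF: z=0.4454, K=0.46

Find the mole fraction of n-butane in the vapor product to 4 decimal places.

Let ψ = V/F and solve Σ zᵢ(Kᵢ−1)/(1+ψ(Kᵢ−1)) = 0.
Feasibility: ΣzᵢKᵢ = 1.4916, Σzᵢ/Kᵢ = 1.2073 — both > 1, two phases present.
Binary case is linear: z₁(K₁−1)(1+ψ(K₂−1)) + z₂(K₂−1)(1+ψ(K₁−1)) = 0
⇒ ψ = [z₁(K₁−1)+z₂(K₂−1)] / [−(K₁−1)(K₂−1)] = 0.49156/0.71280 = 0.6896
Compositions from xᵢ = zᵢ/(1+ψ(Kᵢ−1)), yᵢ = Kᵢxᵢ:
  n-butane: x = 0.2903, y = 0.6735
  THF: x = 0.7097, y = 0.3265

y_n-butane = 0.6735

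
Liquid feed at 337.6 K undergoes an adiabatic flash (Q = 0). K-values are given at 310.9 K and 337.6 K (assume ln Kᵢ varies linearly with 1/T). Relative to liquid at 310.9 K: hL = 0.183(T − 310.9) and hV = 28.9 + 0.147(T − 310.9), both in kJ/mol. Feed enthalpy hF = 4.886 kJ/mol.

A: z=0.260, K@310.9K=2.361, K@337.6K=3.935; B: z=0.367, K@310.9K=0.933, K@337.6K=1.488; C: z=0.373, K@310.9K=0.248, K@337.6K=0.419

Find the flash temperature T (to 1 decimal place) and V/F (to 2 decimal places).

Adiabatic flash: solve Rachford–Rice at each trial T, then check hF = ψ·hV(T) + (1−ψ)·hL(T).
  T = 310.9 K: K = (2.361, 0.933, 0.248), RR gives ψ = 0.074, H_out = 2.127 kJ/mol
  T = 337.6 K: K = (3.935, 1.488, 0.419), RR gives ψ = 0.728, H_out = 25.220 kJ/mol
  T = 324.2 K: K = (3.077, 1.189, 0.326), RR gives ψ = 0.422, H_out = 14.438 kJ/mol
  T = 317.5 K: K = (2.700, 1.055, 0.285), RR gives ψ = 0.258, H_out = 8.598 kJ/mol
  T = 314.2 K: K = (2.527, 0.993, 0.266), RR gives ψ = 0.169, H_out = 5.478 kJ/mol
  T = 312.5 K: K = (2.440, 0.962, 0.257), RR gives ψ = 0.121, H_out = 3.785 kJ/mol
Linear interpolation between T = 312.5 (H_out = 3.785) and T = 314.2 (H_out = 5.478) on hF = 4.886 gives T ≈ 313.6 K, at which ψ = 0.15.

T = 313.6 K, V/F = 0.15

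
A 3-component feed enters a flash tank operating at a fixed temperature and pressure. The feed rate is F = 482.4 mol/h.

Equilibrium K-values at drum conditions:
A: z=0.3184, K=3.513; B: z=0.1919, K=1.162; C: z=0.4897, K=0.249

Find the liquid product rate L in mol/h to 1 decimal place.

Rachford–Rice: g(ψ) = Σ zᵢ(Kᵢ−1)/(1+ψ(Kᵢ−1)) = 0.
Check two-phase: ΣzᵢKᵢ = 1.4635 > 1 and Σzᵢ/Kᵢ = 2.2224 > 1, so g(0) = 0.4635 > 0 and g(1) = -1.2224 < 0.
Iterate (Newton) starting at ψ = 0.5:
  ψ = 0.5000: g = -0.20554, g' = -1.1074 → ψ = 0.3144
  ψ = 0.3144: g = -0.00486, g' = -1.1054 → ψ = 0.3100
Converged at ψ = 0.3100.
Then V = ψ·F = 0.3100·482.4 = 149.5 mol/h and L = F − V = 332.9 mol/h.

L = 332.9 mol/h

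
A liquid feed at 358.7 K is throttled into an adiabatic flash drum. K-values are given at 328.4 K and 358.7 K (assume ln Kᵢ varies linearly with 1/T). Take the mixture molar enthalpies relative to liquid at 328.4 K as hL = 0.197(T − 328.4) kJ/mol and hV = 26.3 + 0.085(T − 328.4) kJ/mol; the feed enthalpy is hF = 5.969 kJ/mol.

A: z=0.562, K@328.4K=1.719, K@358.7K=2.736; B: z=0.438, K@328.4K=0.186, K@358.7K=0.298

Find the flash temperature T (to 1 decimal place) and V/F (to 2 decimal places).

Adiabatic flash: solve Rachford–Rice at each trial T, then check hF = ψ·hV(T) + (1−ψ)·hL(T).
  T = 328.4 K: K = (1.719, 0.186), RR gives ψ = 0.081, H_out = 2.137 kJ/mol
  T = 358.7 K: K = (2.736, 0.298), RR gives ψ = 0.548, H_out = 18.528 kJ/mol
  T = 343.5 K: K = (2.189, 0.238), RR gives ψ = 0.369, H_out = 12.055 kJ/mol
  T = 335.9 K: K = (1.944, 0.211), RR gives ψ = 0.248, H_out = 7.788 kJ/mol
  T = 332.1 K: K = (1.828, 0.198), RR gives ψ = 0.171, H_out = 5.168 kJ/mol
  T = 334.0 K: K = (1.885, 0.204), RR gives ψ = 0.211, H_out = 6.530 kJ/mol
Linear interpolation between T = 332.1 (H_out = 5.168) and T = 334.0 (H_out = 6.530) on hF = 5.969 gives T ≈ 333.2 K, at which ψ = 0.20.

T = 333.2 K, V/F = 0.20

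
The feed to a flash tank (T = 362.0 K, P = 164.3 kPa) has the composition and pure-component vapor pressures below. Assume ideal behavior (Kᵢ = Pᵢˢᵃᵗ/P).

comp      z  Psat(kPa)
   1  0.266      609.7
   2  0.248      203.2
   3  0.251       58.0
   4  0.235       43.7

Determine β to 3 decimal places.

β = 0.331

Raoult's law: Kᵢ = Pᵢˢᵃᵗ/P = Pᵢˢᵃᵗ/164.3.
  K_1 = 609.7/164.3 = 3.71089, K_2 = 203.2/164.3 = 1.23676, K_3 = 58.0/164.3 = 0.35301, K_4 = 43.7/164.3 = 0.26598
Let β = V/F and solve Σ zᵢ(Kᵢ−1)/(1+β(Kᵢ−1)) = 0.
g(0) = ΣzᵢKᵢ − 1 = 0.445 and g(1) = 1 − Σzᵢ/Kᵢ = -0.867, so a root lies in (0, 1).
Newton–Raphson from β = 0.58:
  β = 0.580: g = -0.2284, g' = -0.959 → β = 0.342
  β = 0.342: g = -0.0103, g' = -0.937 → β = 0.331
Converged at β = 0.331.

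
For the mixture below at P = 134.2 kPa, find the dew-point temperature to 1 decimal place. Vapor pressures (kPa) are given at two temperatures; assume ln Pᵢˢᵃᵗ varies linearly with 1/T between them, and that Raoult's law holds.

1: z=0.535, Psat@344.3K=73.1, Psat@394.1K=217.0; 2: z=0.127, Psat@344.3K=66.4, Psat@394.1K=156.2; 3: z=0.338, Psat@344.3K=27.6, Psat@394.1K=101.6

T = 388.3 K

Dew-point temperature: Σzᵢ·P/Pᵢˢᵃᵗ(T) = 1. Interpolate ln Pᵢˢᵃᵗ = aᵢ + bᵢ/T.
  T = 344.3 K: ΣzᵢP/Pᵢˢᵃᵗ = 2.8823
  T = 394.1 K: ΣzᵢP/Pᵢˢᵃᵗ = 0.8864
  T = 369.2 K: ΣzᵢP/Pᵢˢᵃᵗ = 1.5319
  T = 381.6 K: ΣzᵢP/Pᵢˢᵃᵗ = 1.1555
  T = 387.9 K: ΣzᵢP/Pᵢˢᵃᵗ = 1.0087
  T = 391.0 K: ΣzᵢP/Pᵢˢᵃᵗ = 0.9451
  T = 389.4 K: ΣzᵢP/Pᵢˢᵃᵗ = 0.9772
Interpolating between 387.9 K and 389.4 K gives T ≈ 388.3 K.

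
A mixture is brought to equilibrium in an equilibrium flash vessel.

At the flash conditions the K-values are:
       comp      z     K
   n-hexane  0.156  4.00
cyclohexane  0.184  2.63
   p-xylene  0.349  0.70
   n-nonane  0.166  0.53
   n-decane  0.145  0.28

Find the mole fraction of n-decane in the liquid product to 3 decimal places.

x_n-decane = 0.214

Material balance + equilibrium reduce to Σ zᵢ(Kᵢ−1)/(1+ψ(Kᵢ−1)) = 0.
Check two-phase: ΣzᵢKᵢ = 1.481 > 1 and Σzᵢ/Kᵢ = 1.439 > 1, so g(0) = 0.481 > 0 and g(1) = -0.439 < 0.
Newton iteration, ψ⁰ = 0.69:
  ψ = 0.690: g = -0.1614, g' = -0.684 → ψ = 0.454
  ψ = 0.454: g = -0.0051, g' = -0.680 → ψ = 0.447
Converged at ψ = 0.447.
Compositions from xᵢ = zᵢ/(1+ψ(Kᵢ−1)), yᵢ = Kᵢxᵢ:
  n-hexane: x = 0.067, y = 0.267
  cyclohexane: x = 0.106, y = 0.280
  p-xylene: x = 0.403, y = 0.282
  n-nonane: x = 0.210, y = 0.111
  n-decane: x = 0.214, y = 0.060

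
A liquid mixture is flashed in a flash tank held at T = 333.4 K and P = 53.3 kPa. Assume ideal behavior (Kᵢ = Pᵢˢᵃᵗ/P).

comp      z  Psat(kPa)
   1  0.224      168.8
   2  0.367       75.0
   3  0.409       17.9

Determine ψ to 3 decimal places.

Raoult's law: Kᵢ = Pᵢˢᵃᵗ/P = Pᵢˢᵃᵗ/53.3.
  K_1 = 168.8/53.3 = 3.16698, K_2 = 75.0/53.3 = 1.40713, K_3 = 17.9/53.3 = 0.33583
Rachford–Rice: g(ψ) = Σ zᵢ(Kᵢ−1)/(1+ψ(Kᵢ−1)) = 0.
g(0) = ΣzᵢKᵢ − 1 = 0.363 and g(1) = 1 − Σzᵢ/Kᵢ = -0.549, so a root lies in (0, 1).
Newton–Raphson from ψ = 0.5:
  ψ = 0.500: g = -0.0496, g' = -0.689 → ψ = 0.428
  ψ = 0.428: g = -0.0005, g' = -0.679 → ψ = 0.427
Converged at ψ = 0.427.

ψ = 0.427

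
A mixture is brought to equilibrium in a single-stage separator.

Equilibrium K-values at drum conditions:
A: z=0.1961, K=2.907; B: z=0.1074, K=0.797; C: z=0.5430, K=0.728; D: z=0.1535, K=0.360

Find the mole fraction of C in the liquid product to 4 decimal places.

Let β = V/F and solve Σ zᵢ(Kᵢ−1)/(1+β(Kᵢ−1)) = 0.
Check two-phase: ΣzᵢKᵢ = 1.1062 > 1 and Σzᵢ/Kᵢ = 1.3745 > 1, so g(0) = 0.1062 > 0 and g(1) = -0.3745 < 0.
Newton iteration, β⁰ = 0.69:
  β = 0.6900: g = -0.22162, g' = -0.4015 → β = 0.1380
  β = 0.1380: g = 0.01242, g' = -0.5707 → β = 0.1597
  β = 0.1597: g = 0.00028, g' = -0.5456 → β = 0.1603
Converged at β = 0.1603.
Compositions from xᵢ = zᵢ/(1+β(Kᵢ−1)), yᵢ = Kᵢxᵢ:
  A: x = 0.1502, y = 0.4366
  B: x = 0.1110, y = 0.0885
  C: x = 0.5677, y = 0.4133
  D: x = 0.1710, y = 0.0616

x_C = 0.5677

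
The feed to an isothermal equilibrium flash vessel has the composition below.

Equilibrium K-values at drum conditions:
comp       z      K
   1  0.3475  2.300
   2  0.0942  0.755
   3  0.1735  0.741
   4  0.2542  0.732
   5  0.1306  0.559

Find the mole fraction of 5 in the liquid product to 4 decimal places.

Newton iteration, ψ⁰ = 0.5:
  ψ = 0.5000: g = 0.04331, g' = -0.3046 → ψ = 0.6422
  ψ = 0.6422: g = 0.00227, g' = -0.2752 → ψ = 0.6505
Converged at ψ = 0.6505.
Compositions from xᵢ = zᵢ/(1+ψ(Kᵢ−1)), yᵢ = Kᵢxᵢ:
  1: x = 0.1883, y = 0.4330
  2: x = 0.1121, y = 0.0846
  3: x = 0.2087, y = 0.1546
  4: x = 0.3079, y = 0.2254
  5: x = 0.1831, y = 0.1024

x_5 = 0.1831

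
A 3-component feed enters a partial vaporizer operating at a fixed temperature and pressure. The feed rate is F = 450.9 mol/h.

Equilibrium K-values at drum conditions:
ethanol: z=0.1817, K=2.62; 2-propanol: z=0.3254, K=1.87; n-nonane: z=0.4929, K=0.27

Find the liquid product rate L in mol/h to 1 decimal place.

Iterate (Newton) starting at V/F = 0.54:
  V/F = 0.5400: g = -0.24434, g' = -0.9654 → V/F = 0.2869
  V/F = 0.2869: g = -0.02764, g' = -0.8003 → V/F = 0.2524
Converged at V/F = 0.2524.
Then V = V/F·F = 0.2524·450.9 = 113.8 mol/h and L = F − V = 337.1 mol/h.

L = 337.1 mol/h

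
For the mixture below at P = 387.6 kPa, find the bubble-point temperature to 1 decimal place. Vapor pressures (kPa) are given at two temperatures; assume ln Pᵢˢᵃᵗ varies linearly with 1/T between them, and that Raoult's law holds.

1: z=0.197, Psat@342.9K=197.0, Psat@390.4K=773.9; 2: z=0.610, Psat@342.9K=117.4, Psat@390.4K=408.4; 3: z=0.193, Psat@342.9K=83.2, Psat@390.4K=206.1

T = 384.9 K

Bubble-point temperature: ΣzᵢPᵢˢᵃᵗ(T) = P. Interpolate ln Pᵢˢᵃᵗ = aᵢ + bᵢ/T.
  T = 342.9 K: ΣzᵢPᵢˢᵃᵗ = 126.48 kPa
  T = 390.4 K: ΣzᵢPᵢˢᵃᵗ = 441.36 kPa
  T = 366.6 K: ΣzᵢPᵢˢᵃᵗ = 245.18 kPa
  T = 378.5 K: ΣzᵢPᵢˢᵃᵗ = 331.87 kPa
  T = 384.4 K: ΣzᵢPᵢˢᵃᵗ = 383.06 kPa
  T = 387.4 K: ΣzᵢPᵢˢᵃᵗ = 411.40 kPa
  T = 385.9 K: ΣzᵢPᵢˢᵃᵗ = 397.03 kPa
Interpolating between 384.4 K and 385.9 K gives T ≈ 384.9 K.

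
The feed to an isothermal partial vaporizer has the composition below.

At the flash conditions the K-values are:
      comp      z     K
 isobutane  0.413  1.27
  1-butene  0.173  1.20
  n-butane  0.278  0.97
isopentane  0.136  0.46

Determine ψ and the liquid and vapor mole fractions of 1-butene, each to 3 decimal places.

ψ = 0.681, x_1-butene = 0.152, y_1-butene = 0.183

Material balance + equilibrium reduce to Σ zᵢ(Kᵢ−1)/(1+ψ(Kᵢ−1)) = 0.
Feasibility: ΣzᵢKᵢ = 1.064, Σzᵢ/Kᵢ = 1.052 — both > 1, two phases present.
Newton iteration, ψ⁰ = 0.5:
  ψ = 0.500: g = 0.0206, g' = -0.104 → ψ = 0.699
  ψ = 0.699: g = -0.0023, g' = -0.129 → ψ = 0.681
Converged at ψ = 0.681.
Compositions from xᵢ = zᵢ/(1+ψ(Kᵢ−1)), yᵢ = Kᵢxᵢ:
  isobutane: x = 0.349, y = 0.443
  1-butene: x = 0.152, y = 0.183
  n-butane: x = 0.284, y = 0.275
  isopentane: x = 0.215, y = 0.099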